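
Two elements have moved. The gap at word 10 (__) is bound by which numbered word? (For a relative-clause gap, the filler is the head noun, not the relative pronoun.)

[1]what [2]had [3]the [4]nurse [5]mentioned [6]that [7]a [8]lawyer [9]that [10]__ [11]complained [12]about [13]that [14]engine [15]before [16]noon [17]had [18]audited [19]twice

8

The marked gap is inside the relative clause, the subject of "complained".
Its filler is the head noun "lawyer" (via "that"), at word 8.
(The other dependency links word 1 to a gap after word 18.)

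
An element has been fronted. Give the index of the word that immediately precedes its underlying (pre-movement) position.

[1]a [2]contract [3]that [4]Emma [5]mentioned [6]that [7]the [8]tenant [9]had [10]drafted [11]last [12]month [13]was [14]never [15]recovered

10

The displaced element is "a contract" (word 2).
It is linked across 1 clause boundary (that).
It functions as the direct object of "drafted", so the gap sits immediately after word 10 ("drafted").
Base order: Emma mentioned that the tenant had drafted a contract last month.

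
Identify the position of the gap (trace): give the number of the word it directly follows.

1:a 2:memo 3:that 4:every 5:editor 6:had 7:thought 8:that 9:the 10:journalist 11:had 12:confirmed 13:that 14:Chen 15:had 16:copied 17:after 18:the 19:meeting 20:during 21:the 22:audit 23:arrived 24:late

16

The displaced element is "a memo" (word 2).
It is linked across 2 clause boundaries (that → that).
It functions as the direct object of "copied", so the gap sits immediately after word 16 ("copied").
Base order: Every editor had thought that the journalist had confirmed that Chen had copied a memo after the meeting during the audit.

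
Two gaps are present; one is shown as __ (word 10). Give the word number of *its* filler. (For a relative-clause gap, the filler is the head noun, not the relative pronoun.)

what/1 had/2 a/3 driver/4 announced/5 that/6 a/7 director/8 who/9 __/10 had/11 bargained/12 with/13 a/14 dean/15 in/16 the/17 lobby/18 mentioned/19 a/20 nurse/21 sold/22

The marked gap is inside the relative clause, the subject of "bargained".
Its filler is the head noun "director" (via "who"), at word 8.
(The other dependency links word 1 to a gap after word 22.)

8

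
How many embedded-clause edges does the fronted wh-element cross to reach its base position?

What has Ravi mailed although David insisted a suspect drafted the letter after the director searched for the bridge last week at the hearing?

"what" originates inside the matrix clause — no clause boundary is crossed.

0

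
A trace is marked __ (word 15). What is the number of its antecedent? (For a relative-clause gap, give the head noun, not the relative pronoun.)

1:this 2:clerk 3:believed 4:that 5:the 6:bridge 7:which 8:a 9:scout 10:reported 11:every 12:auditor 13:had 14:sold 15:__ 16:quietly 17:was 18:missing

6

The gap at 15 is the object of "sold", inside a relative clause.
The relative pronoun is "which" (word 7); it is bound by the head noun immediately before it.
Its filler is the head noun "bridge", at word 6.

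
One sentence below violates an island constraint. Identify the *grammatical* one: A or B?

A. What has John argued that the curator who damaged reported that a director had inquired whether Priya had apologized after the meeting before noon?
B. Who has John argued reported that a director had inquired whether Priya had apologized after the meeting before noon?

In A, the wh-phrase is extracted from inside a complex-NP island (relative clause) (introduced by "who"), which blocks movement.
In B, the extraction path crosses only that-complement boundaries, which are transparent.
So B is grammatical.

B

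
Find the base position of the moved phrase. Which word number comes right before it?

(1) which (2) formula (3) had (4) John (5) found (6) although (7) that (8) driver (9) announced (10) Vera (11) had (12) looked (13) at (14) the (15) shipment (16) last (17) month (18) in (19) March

The displaced element is "which formula" (word 2).
It functions as the direct object of "found", so the gap sits immediately after word 5 ("found").
Base order: John had found which formula although that driver announced Vera had looked at the shipment last month in March.

5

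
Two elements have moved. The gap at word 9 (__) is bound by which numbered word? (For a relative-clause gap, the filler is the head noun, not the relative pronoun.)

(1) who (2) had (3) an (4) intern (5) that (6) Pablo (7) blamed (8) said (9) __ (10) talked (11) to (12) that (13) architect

The marked gap is the subject of "talked".
Its filler is the fronted wh-phrase "who", at word 1.
(The other dependency links word 4 to a gap after word 7.)

1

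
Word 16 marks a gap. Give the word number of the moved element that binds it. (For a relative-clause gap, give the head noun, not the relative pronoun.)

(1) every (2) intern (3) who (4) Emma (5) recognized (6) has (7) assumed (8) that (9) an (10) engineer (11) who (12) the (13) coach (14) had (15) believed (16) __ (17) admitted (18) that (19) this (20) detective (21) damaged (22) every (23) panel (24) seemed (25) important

10

The gap at 16 is the subject of "admitted", inside a relative clause.
The relative pronoun is "who" (word 11); it is bound by the head noun immediately before it.
Its filler is the head noun "engineer", at word 10.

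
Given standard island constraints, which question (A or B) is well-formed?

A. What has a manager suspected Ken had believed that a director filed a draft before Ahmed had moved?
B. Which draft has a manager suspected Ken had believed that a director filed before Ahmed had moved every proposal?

B

In A, the wh-phrase is extracted from inside an adjunct island (introduced by "before"), which blocks movement.
In B, the extraction path crosses only that-complement boundaries, which are transparent.
So B is grammatical.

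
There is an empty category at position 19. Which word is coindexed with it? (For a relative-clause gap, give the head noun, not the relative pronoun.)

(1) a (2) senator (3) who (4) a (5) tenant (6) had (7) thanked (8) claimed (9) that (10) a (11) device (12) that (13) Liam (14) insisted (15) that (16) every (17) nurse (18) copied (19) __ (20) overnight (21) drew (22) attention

11

The gap at 19 is the object of "copied", inside a relative clause.
The relative pronoun is "that" (word 12); it is bound by the head noun immediately before it.
Its filler is the head noun "device", at word 11.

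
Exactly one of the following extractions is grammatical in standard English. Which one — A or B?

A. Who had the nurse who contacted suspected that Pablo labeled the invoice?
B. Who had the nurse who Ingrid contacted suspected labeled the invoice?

B

In A, the wh-phrase is extracted from inside a complex-NP island (relative clause) (introduced by "who"), which blocks movement.
In B, the extraction path crosses only that-complement boundaries, which are transparent.
So B is grammatical.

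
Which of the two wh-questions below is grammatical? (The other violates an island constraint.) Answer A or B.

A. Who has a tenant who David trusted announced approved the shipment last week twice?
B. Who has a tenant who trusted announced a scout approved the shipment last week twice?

A

In B, the wh-phrase is extracted from inside a complex-NP island (relative clause) (introduced by "who"), which blocks movement.
In A, the extraction path crosses only that-complement boundaries, which are transparent.
So A is grammatical.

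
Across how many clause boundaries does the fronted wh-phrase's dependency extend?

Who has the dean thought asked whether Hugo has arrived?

"who" is extracted from the subject of "asked".
Boundaries crossed, outermost first: [Ø] — 1 in total.

1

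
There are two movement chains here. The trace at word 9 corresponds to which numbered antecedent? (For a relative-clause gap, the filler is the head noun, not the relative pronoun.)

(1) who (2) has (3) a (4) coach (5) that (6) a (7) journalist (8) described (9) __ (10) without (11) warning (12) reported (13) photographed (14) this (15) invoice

The marked gap is inside the relative clause, the direct object of "described".
Its filler is the head noun "coach" (via "that"), at word 4.
(The other dependency links word 1 to a gap after word 12.)

4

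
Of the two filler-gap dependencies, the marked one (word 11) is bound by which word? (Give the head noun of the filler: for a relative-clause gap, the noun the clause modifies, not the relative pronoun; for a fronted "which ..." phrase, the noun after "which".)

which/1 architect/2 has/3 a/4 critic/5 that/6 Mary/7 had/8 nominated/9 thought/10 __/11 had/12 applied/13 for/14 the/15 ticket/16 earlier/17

The marked gap is the subject of "applied".
Its filler is the fronted wh-phrase "which architect", at word 2.
(The other dependency links word 5 to a gap after word 9.)

2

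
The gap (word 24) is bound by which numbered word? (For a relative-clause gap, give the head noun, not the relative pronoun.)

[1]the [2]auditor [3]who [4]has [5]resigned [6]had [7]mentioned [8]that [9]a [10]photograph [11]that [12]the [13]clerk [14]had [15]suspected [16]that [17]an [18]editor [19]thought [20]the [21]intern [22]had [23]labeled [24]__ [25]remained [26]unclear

10

The gap at 24 is the object of "labeled", inside a relative clause.
The relative pronoun is "that" (word 11); it is bound by the head noun immediately before it.
Its filler is the head noun "photograph", at word 10.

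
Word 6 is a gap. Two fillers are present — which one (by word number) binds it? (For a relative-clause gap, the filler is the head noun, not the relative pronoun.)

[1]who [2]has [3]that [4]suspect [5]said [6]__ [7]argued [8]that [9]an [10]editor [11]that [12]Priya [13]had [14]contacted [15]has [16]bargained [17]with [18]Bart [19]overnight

1

The marked gap is the subject of "argued".
Its filler is the fronted wh-phrase "who", at word 1.
(The other dependency links word 10 to a gap after word 14.)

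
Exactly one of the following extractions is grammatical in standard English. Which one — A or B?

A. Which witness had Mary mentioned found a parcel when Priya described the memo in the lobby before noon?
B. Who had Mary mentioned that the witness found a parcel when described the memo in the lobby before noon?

A

In B, the wh-phrase is extracted from inside an adjunct island (introduced by "when"), which blocks movement.
In A, the extraction path crosses only that-complement boundaries, which are transparent.
So A is grammatical.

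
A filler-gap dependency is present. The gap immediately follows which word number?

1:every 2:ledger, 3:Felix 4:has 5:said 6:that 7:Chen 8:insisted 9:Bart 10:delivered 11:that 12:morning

The displaced element is "every ledger" (word 2).
It is linked across 2 clause boundaries (that → Ø).
It functions as the direct object of "delivered", so the gap sits immediately after word 10 ("delivered").
Base order: Felix has said that Chen insisted Bart delivered every ledger that morning.

10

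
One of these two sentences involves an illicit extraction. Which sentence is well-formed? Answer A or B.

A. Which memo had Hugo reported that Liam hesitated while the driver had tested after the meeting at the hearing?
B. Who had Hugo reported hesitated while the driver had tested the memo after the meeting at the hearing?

In A, the wh-phrase is extracted from inside an adjunct island (introduced by "while"), which blocks movement.
In B, the extraction path crosses only that-complement boundaries, which are transparent.
So B is grammatical.

B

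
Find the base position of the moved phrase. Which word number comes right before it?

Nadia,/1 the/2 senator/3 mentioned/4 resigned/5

The displaced element is "Nadia" (word 1).
It is linked across 1 clause boundary (Ø).
It functions as the subject of "resigned", so the gap sits immediately after word 4 ("mentioned").
Base order: The senator mentioned Nadia resigned.

4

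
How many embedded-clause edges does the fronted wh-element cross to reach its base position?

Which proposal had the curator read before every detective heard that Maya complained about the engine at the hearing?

0

"which proposal" originates inside the matrix clause — no clause boundary is crossed.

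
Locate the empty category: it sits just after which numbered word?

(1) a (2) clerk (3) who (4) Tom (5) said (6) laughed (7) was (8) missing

5

The displaced element is "a clerk" (word 2).
It is linked across 1 clause boundary (Ø).
It functions as the subject of "laughed", so the gap sits immediately after word 5 ("said").
Base order: Tom said a clerk laughed.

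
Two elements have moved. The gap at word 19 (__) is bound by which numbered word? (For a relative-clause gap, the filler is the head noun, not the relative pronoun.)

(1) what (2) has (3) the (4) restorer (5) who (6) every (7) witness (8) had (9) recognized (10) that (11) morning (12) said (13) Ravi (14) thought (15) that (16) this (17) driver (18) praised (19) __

The marked gap is the direct object of "praised".
Its filler is the fronted wh-phrase "what", at word 1.
(The other dependency links word 4 to a gap after word 9.)

1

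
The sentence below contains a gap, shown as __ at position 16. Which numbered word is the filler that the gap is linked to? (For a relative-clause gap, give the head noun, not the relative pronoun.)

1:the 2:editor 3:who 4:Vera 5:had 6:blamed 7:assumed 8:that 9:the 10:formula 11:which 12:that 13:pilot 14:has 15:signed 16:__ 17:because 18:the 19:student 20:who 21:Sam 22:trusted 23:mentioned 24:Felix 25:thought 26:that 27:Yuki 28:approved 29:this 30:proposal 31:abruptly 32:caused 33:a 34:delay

10

The gap at 16 is the object of "signed", inside a relative clause.
The relative pronoun is "which" (word 11); it is bound by the head noun immediately before it.
Its filler is the head noun "formula", at word 10.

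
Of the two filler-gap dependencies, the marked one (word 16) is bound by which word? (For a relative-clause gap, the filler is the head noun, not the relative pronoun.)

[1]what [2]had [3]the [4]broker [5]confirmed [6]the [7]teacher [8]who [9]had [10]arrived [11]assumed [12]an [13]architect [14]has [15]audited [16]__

1

The marked gap is the direct object of "audited".
Its filler is the fronted wh-phrase "what", at word 1.
(The other dependency links word 7 to a gap after word 8.)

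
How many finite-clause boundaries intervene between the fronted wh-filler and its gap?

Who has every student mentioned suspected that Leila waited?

1

"who" is extracted from the subject of "suspected".
Boundaries crossed, outermost first: [Ø] — 1 in total.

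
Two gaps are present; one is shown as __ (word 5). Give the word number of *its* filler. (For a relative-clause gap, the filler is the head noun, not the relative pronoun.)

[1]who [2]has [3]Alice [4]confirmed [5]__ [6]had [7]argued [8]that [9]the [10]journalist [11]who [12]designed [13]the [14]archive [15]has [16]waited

1

The marked gap is the subject of "argued".
Its filler is the fronted wh-phrase "who", at word 1.
(The other dependency links word 10 to a gap after word 11.)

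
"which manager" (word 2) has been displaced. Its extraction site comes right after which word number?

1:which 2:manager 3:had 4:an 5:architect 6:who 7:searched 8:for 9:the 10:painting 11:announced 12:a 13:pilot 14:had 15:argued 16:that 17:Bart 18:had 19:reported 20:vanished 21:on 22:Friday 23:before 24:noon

19

The displaced element is "which manager" (word 2).
It is linked across 3 clause boundaries (Ø → that → Ø).
It functions as the subject of "vanished", so the gap sits immediately after word 19 ("reported").
Base order: An architect who searched for the painting had announced a pilot had argued that Bart had reported which manager vanished on Friday before noon.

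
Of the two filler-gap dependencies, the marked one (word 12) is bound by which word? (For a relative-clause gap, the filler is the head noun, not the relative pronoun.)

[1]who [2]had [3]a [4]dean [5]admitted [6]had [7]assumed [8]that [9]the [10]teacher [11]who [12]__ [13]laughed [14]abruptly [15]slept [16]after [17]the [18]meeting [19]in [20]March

10

The marked gap is inside the relative clause, the subject of "laughed".
Its filler is the head noun "teacher" (via "who"), at word 10.
(The other dependency links word 1 to a gap after word 5.)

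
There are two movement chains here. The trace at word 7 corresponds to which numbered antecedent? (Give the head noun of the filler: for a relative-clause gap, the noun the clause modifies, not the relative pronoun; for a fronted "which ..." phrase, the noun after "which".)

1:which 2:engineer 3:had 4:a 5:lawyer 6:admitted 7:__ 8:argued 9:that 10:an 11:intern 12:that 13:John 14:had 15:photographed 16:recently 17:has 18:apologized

2

The marked gap is the subject of "argued".
Its filler is the fronted wh-phrase "which engineer", at word 2.
(The other dependency links word 11 to a gap after word 15.)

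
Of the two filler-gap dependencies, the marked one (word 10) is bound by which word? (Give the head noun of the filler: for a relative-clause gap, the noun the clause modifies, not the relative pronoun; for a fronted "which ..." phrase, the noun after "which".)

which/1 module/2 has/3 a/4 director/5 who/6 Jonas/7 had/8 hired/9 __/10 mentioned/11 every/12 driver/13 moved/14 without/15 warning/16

The marked gap is inside the relative clause, the direct object of "hired".
Its filler is the head noun "director" (via "who"), at word 5.
(The other dependency links word 2 to a gap after word 14.)

5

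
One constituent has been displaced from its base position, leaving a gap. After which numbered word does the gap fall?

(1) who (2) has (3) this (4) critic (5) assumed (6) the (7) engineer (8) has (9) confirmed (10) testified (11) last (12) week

The displaced element is "who" (word 1).
It is linked across 2 clause boundaries (Ø → Ø).
It functions as the subject of "testified", so the gap sits immediately after word 9 ("confirmed").
Base order: This critic has assumed the engineer has confirmed that who testified last week.

9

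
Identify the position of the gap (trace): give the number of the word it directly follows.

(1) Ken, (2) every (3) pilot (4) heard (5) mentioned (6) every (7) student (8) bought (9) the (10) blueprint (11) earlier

The displaced element is "Ken" (word 1).
It is linked across 1 clause boundary (Ø).
It functions as the subject of "mentioned", so the gap sits immediately after word 4 ("heard").
Base order: Every pilot heard that Ken mentioned every student bought the blueprint earlier.

4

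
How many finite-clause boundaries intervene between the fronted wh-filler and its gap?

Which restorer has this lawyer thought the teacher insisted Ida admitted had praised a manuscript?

3

"which restorer" is extracted from the subject of "praised".
Boundaries crossed, outermost first: [Ø], [Ø], [Ø] — 3 in total.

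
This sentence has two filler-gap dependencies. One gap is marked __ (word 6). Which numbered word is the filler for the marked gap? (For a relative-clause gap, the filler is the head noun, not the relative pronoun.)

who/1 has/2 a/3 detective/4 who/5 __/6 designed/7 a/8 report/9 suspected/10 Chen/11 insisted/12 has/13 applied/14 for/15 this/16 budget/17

4

The marked gap is inside the relative clause, the subject of "designed".
Its filler is the head noun "detective" (via "who"), at word 4.
(The other dependency links word 1 to a gap after word 12.)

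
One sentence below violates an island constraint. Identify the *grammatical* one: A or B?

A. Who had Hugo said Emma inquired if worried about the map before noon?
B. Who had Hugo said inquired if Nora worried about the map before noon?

In A, the wh-phrase is extracted from inside a wh-island (introduced by "if"), which blocks movement.
In B, the extraction path crosses only that-complement boundaries, which are transparent.
So B is grammatical.

B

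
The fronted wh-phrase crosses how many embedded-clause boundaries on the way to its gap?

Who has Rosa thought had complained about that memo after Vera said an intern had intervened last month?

"who" is extracted from the subject of "complained".
Boundaries crossed, outermost first: [Ø] — 1 in total.

1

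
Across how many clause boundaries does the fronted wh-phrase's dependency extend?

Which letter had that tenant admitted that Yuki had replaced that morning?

"which letter" is extracted from the object of "replaced".
Boundaries crossed, outermost first: [that] — 1 in total.

1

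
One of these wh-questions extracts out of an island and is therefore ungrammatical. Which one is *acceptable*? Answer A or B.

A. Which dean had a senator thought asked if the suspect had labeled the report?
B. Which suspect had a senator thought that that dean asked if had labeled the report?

In B, the wh-phrase is extracted from inside a wh-island (introduced by "if"), which blocks movement.
In A, the extraction path crosses only that-complement boundaries, which are transparent.
So A is grammatical.

A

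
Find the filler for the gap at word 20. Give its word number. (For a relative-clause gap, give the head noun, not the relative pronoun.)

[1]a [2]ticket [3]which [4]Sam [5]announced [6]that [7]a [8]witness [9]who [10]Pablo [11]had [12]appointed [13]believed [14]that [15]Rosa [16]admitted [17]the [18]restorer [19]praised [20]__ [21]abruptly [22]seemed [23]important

2

The gap at 20 is the object of "praised", inside a relative clause.
The relative pronoun is "which" (word 3); it is bound by the head noun immediately before it.
Its filler is the head noun "ticket", at word 2.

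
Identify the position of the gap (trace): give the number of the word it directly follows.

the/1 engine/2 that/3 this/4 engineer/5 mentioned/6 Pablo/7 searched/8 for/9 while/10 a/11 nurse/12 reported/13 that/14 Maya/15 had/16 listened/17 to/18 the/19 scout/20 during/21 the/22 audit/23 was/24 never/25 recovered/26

The displaced element is "the engine" (word 2).
It is linked across 1 clause boundary (Ø).
It functions as the object of the preposition "for" of "searched", so the gap sits immediately after word 9 ("for").
Base order: This engineer mentioned Pablo searched for the engine while a nurse reported that Maya had listened to the scout during the audit.

9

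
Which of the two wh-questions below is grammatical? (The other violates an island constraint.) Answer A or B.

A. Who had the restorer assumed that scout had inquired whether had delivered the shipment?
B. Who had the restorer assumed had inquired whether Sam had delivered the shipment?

B

In A, the wh-phrase is extracted from inside a wh-island (introduced by "whether"), which blocks movement.
In B, the extraction path crosses only that-complement boundaries, which are transparent.
So B is grammatical.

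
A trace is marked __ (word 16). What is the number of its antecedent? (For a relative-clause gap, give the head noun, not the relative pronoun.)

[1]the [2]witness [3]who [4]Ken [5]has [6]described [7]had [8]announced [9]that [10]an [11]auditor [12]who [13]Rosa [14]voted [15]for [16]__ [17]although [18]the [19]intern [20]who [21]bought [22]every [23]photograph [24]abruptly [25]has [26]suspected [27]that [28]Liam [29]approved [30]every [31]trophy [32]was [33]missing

The gap at 16 is the prepositional object of "voted", inside a relative clause.
The relative pronoun is "who" (word 12); it is bound by the head noun immediately before it.
Its filler is the head noun "auditor", at word 11.

11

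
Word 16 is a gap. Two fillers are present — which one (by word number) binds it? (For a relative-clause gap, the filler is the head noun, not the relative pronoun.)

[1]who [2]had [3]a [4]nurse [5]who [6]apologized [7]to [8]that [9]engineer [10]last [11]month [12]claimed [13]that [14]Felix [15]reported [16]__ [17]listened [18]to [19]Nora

1

The marked gap is the subject of "listened".
Its filler is the fronted wh-phrase "who", at word 1.
(The other dependency links word 4 to a gap after word 5.)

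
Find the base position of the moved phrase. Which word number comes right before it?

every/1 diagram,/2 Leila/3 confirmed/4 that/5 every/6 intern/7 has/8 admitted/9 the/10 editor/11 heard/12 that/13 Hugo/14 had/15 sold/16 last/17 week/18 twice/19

16

The displaced element is "every diagram" (word 2).
It is linked across 3 clause boundaries (that → Ø → that).
It functions as the direct object of "sold", so the gap sits immediately after word 16 ("sold").
Base order: Leila confirmed that every intern has admitted the editor heard that Hugo had sold every diagram last week twice.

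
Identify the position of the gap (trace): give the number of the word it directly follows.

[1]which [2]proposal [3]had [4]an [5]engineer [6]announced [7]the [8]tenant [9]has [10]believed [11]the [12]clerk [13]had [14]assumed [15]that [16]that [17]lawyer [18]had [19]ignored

19

The displaced element is "which proposal" (word 2).
It is linked across 3 clause boundaries (Ø → Ø → that).
It functions as the direct object of "ignored", so the gap sits immediately after word 19 ("ignored").
Base order: An engineer had announced the tenant has believed the clerk had assumed that that lawyer had ignored which proposal.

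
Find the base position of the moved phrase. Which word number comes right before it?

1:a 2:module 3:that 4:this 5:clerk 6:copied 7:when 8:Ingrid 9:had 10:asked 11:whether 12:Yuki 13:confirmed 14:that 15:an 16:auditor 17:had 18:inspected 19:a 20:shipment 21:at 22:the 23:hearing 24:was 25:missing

The displaced element is "a module" (word 2).
It functions as the direct object of "copied", so the gap sits immediately after word 6 ("copied").
Base order: This clerk copied a module when Ingrid had asked whether Yuki confirmed that an auditor had inspected a shipment at the hearing.

6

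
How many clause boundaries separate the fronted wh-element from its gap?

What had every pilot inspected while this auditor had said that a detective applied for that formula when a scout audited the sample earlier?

0

"what" originates inside the matrix clause — no clause boundary is crossed.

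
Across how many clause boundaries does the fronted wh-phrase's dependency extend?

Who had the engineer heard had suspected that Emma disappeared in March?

"who" is extracted from the subject of "suspected".
Boundaries crossed, outermost first: [Ø] — 1 in total.

1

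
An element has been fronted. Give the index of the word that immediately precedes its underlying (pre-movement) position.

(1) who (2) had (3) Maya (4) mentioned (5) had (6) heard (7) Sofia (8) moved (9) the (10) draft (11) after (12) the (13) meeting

The displaced element is "who" (word 1).
It is linked across 1 clause boundary (Ø).
It functions as the subject of "heard", so the gap sits immediately after word 4 ("mentioned").
Base order: Maya had mentioned who had heard Sofia moved the draft after the meeting.

4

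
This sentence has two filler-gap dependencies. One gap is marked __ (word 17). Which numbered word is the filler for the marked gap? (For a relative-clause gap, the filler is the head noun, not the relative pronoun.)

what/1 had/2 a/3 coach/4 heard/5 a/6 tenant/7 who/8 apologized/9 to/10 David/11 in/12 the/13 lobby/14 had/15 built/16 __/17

1

The marked gap is the direct object of "built".
Its filler is the fronted wh-phrase "what", at word 1.
(The other dependency links word 7 to a gap after word 8.)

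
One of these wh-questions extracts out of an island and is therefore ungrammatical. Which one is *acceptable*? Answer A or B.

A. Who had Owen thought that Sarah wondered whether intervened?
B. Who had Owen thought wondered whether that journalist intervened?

B

In A, the wh-phrase is extracted from inside a wh-island (introduced by "whether"), which blocks movement.
In B, the extraction path crosses only that-complement boundaries, which are transparent.
So B is grammatical.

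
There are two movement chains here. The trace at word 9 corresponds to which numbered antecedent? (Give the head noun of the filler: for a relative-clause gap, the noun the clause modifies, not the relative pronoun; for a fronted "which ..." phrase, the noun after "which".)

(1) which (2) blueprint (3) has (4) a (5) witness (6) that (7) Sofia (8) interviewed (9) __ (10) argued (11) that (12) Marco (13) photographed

The marked gap is inside the relative clause, the direct object of "interviewed".
Its filler is the head noun "witness" (via "that"), at word 5.
(The other dependency links word 2 to a gap after word 13.)

5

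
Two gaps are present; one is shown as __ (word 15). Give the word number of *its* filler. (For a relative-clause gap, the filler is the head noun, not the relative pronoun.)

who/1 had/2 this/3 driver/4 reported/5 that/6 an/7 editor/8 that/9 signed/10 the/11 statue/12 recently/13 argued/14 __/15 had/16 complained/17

The marked gap is the subject of "complained".
Its filler is the fronted wh-phrase "who", at word 1.
(The other dependency links word 8 to a gap after word 9.)

1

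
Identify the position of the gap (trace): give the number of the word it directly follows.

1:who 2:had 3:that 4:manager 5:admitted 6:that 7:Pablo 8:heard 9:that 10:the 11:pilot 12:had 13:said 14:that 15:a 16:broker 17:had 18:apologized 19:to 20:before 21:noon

The displaced element is "who" (word 1).
It is linked across 3 clause boundaries (that → that → that).
It functions as the object of the preposition "to" of "apologized", so the gap sits immediately after word 19 ("to").
Base order: That manager had admitted that Pablo heard that the pilot had said that a broker had apologized to who before noon.

19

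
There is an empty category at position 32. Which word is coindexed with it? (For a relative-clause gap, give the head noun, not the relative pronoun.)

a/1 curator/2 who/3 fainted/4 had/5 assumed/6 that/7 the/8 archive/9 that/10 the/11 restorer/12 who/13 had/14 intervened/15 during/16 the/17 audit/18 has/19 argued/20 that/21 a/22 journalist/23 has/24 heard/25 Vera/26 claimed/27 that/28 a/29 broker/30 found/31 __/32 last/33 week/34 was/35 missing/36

9

The gap at 32 is the object of "found", inside a relative clause.
The relative pronoun is "that" (word 10); it is bound by the head noun immediately before it.
Its filler is the head noun "archive", at word 9.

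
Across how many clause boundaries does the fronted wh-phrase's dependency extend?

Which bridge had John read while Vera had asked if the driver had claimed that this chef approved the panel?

0

"which bridge" originates inside the matrix clause — no clause boundary is crossed.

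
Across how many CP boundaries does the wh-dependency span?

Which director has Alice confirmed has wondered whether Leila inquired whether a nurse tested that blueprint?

"which director" is extracted from the subject of "wondered".
Boundaries crossed, outermost first: [Ø] — 1 in total.

1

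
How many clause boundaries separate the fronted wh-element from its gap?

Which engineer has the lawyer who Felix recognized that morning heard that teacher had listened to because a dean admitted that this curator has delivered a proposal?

1

"which engineer" is extracted from the PP object of "listened".
Boundaries crossed, outermost first: [Ø] — 1 in total.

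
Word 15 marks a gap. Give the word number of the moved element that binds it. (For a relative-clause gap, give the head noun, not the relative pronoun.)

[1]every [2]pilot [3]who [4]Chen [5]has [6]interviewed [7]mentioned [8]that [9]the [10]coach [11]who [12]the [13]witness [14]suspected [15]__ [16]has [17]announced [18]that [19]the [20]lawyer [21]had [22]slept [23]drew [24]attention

10

The gap at 15 is the subject of "announced", inside a relative clause.
The relative pronoun is "who" (word 11); it is bound by the head noun immediately before it.
Its filler is the head noun "coach", at word 10.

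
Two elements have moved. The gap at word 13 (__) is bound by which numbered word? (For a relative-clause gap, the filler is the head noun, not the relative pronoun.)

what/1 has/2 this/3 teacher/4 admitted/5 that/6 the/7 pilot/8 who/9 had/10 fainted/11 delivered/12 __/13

The marked gap is the direct object of "delivered".
Its filler is the fronted wh-phrase "what", at word 1.
(The other dependency links word 8 to a gap after word 9.)

1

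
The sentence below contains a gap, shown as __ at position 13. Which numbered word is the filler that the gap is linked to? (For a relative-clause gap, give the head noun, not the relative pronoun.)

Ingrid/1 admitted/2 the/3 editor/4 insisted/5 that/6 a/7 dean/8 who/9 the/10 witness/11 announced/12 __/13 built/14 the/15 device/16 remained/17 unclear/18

8

The gap at 13 is the subject of "built", inside a relative clause.
The relative pronoun is "who" (word 9); it is bound by the head noun immediately before it.
Its filler is the head noun "dean", at word 8.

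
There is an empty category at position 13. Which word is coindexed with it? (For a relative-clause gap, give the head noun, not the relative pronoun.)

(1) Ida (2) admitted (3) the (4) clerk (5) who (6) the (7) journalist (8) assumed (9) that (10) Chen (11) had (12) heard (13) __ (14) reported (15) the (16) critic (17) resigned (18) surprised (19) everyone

The gap at 13 is the subject of "reported", inside a relative clause.
The relative pronoun is "who" (word 5); it is bound by the head noun immediately before it.
Its filler is the head noun "clerk", at word 4.

4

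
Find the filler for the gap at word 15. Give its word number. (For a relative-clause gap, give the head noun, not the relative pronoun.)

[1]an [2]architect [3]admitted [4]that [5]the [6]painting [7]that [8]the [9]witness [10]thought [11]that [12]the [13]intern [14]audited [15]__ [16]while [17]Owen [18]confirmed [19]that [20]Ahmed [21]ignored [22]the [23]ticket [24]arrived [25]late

The gap at 15 is the object of "audited", inside a relative clause.
The relative pronoun is "that" (word 7); it is bound by the head noun immediately before it.
Its filler is the head noun "painting", at word 6.

6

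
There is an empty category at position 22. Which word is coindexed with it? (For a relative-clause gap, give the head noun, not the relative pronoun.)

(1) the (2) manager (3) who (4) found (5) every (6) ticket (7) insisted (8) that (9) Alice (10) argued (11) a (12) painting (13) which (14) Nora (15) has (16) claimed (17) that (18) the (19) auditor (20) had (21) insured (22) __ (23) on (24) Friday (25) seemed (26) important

12

The gap at 22 is the object of "insured", inside a relative clause.
The relative pronoun is "which" (word 13); it is bound by the head noun immediately before it.
Its filler is the head noun "painting", at word 12.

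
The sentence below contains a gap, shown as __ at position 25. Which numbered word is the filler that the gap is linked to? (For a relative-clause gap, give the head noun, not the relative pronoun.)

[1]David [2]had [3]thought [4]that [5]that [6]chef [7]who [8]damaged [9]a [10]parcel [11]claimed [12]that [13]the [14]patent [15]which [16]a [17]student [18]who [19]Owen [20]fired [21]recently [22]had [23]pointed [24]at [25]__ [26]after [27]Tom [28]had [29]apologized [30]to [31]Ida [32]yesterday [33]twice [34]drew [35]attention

14

The gap at 25 is the prepositional object of "pointed", inside a relative clause.
The relative pronoun is "which" (word 15); it is bound by the head noun immediately before it.
Its filler is the head noun "patent", at word 14.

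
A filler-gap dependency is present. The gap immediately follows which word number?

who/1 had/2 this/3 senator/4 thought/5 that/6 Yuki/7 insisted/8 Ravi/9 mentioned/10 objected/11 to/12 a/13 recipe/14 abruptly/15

The displaced element is "who" (word 1).
It is linked across 3 clause boundaries (that → Ø → Ø).
It functions as the subject of "objected", so the gap sits immediately after word 10 ("mentioned").
Base order: This senator had thought that Yuki insisted Ravi mentioned that who objected to a recipe abruptly.

10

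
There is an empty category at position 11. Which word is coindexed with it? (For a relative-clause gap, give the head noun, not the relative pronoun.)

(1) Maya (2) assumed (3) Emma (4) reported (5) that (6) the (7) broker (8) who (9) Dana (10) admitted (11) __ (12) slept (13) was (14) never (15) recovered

The gap at 11 is the subject of "slept", inside a relative clause.
The relative pronoun is "who" (word 8); it is bound by the head noun immediately before it.
Its filler is the head noun "broker", at word 7.

7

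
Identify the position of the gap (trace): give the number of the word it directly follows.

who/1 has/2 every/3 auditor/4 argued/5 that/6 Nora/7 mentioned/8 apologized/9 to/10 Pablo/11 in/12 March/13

8

The displaced element is "who" (word 1).
It is linked across 2 clause boundaries (that → Ø).
It functions as the subject of "apologized", so the gap sits immediately after word 8 ("mentioned").
Base order: Every auditor has argued that Nora mentioned that who apologized to Pablo in March.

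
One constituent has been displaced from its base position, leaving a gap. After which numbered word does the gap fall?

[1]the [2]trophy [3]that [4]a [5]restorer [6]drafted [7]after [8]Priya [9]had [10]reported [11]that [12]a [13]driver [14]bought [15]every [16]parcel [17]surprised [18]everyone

The displaced element is "the trophy" (word 2).
It functions as the direct object of "drafted", so the gap sits immediately after word 6 ("drafted").
Base order: A restorer drafted the trophy after Priya had reported that a driver bought every parcel.

6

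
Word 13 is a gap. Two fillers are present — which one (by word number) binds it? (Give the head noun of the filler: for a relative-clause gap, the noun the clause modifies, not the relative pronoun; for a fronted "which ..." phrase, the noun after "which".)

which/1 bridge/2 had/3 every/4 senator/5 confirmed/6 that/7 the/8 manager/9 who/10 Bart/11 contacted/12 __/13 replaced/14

The marked gap is inside the relative clause, the direct object of "contacted".
Its filler is the head noun "manager" (via "who"), at word 9.
(The other dependency links word 2 to a gap after word 14.)

9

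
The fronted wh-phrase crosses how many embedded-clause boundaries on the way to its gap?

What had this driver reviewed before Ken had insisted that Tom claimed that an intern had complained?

0

"what" originates inside the matrix clause — no clause boundary is crossed.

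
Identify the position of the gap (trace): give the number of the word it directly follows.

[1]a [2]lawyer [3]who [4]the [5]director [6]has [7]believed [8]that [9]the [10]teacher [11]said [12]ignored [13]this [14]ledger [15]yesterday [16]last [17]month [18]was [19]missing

11

The displaced element is "a lawyer" (word 2).
It is linked across 2 clause boundaries (that → Ø).
It functions as the subject of "ignored", so the gap sits immediately after word 11 ("said").
Base order: The director has believed that the teacher said that a lawyer ignored this ledger yesterday last month.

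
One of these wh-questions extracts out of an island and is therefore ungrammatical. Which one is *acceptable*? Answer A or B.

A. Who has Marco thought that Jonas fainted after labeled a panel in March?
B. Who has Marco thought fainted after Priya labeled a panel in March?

In A, the wh-phrase is extracted from inside an adjunct island (introduced by "after"), which blocks movement.
In B, the extraction path crosses only that-complement boundaries, which are transparent.
So B is grammatical.

B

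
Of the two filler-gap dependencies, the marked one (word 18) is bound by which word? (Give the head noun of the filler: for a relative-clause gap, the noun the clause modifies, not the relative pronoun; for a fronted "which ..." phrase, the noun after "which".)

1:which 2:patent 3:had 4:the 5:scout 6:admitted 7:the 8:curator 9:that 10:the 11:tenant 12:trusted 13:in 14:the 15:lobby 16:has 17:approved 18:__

2

The marked gap is the direct object of "approved".
Its filler is the fronted wh-phrase "which patent", at word 2.
(The other dependency links word 8 to a gap after word 12.)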